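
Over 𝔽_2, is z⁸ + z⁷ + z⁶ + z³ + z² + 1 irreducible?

No

Write P(z) = z⁸ + z⁷ + z⁶ + z³ + z² + 1.
Check for roots in 𝔽_2: P(0) = 1; P(1) = 0 → root.
P(1) = 0, so (z − 1) divides P(z); P is reducible.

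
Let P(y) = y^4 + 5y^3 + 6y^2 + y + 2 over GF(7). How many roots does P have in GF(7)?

Evaluate at each of the 7 elements of GF(7):
P(0) = 2; P(1) = 1; P(2) = 0 → root; P(3) = 2; P(4) = 6; P(5) = 0 → root; P(6) = 3.
Roots: {2, 5}.

2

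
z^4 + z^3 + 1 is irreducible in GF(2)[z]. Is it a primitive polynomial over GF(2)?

Write f(z) = z^4 + z^3 + 1.
|GF(2^4)^×| = 2^4 − 1 = 15. Prime factorization: 15 = 3·5.
f is primitive ⇔ z has order 15 in GF(2)[z]/(f), i.e. z^(15/q) ≠ 1 for each prime q | 15.
z^(5) mod f = z^3 + z + 1.
z^(3) mod f = z^3.
None equal 1, so z has full order 15; f is primitive.

Yes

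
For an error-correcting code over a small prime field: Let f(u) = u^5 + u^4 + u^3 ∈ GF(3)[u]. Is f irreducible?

Check for roots in GF(3): f(0) = 0 → root; f(1) = 0 → root; f(2) = 2.
f(0) = 0, so (u) divides f(u); f is reducible.

No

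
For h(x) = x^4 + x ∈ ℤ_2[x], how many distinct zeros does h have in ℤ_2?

2

Evaluate at each of the 2 elements of ℤ_2:
h(0) = 0 → root; h(1) = 0 → root.
Roots: {0, 1}.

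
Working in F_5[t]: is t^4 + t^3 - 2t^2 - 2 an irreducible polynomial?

Write m(t) = t^4 + t^3 - 2t^2 - 2.
Check for roots in F_5: m(0) = 3; m(1) = 3; m(2) = 4; m(3) = 3; m(4) = 1.
No roots, so no linear factors.
Degree-2 irreducible divisors: test the 10 monic irreducibles of degree 2 over GF(5).
None of them divide m (all give nonzero remainder).
No irreducible factor of degree ≤ 2 exists, so m is irreducible over GF(5).

Yes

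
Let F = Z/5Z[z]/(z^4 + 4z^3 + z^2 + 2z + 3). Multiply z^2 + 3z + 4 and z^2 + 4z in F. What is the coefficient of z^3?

3

Multiply in Z/5Z[z]: (z^2 + 3z + 4)·(z^2 + 4z) = z^4 + 2z^3 + z^2 + z.
Reduce using z^4 ≡ z^3 + 4z^2 + 3z + 2 (mod z^4 + 4z^3 + z^2 + 2z + 3).
Reduced: 3z^3 + 4z + 2.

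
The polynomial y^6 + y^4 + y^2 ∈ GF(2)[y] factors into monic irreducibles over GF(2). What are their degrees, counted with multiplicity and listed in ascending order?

Write f(y) = y^6 + y^4 + y^2.
Roots in GF(2): f(0) = 0 → root; f(1) = 1.
Linear factors from roots: (y).
Complete factorization: f(y) = (y)^2·(y^2 + y + 1)^2.
Factor degrees with multiplicity: 1 + 1 + 2 + 2 = 6.

1, 1, 2, 2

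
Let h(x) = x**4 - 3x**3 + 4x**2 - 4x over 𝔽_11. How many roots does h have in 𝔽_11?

Evaluate at each of the 11 elements of 𝔽_11:
h(0) = 0 → root; h(1) = 9; h(2) = 0 → root; h(3) = 2; h(4) = 2; h(5) = 0 → root; h(6) = 9; h(7) = 0 → root; h(8) = 1; h(9) = 9; h(10) = 1.
Roots: {0, 2, 5, 7}.

4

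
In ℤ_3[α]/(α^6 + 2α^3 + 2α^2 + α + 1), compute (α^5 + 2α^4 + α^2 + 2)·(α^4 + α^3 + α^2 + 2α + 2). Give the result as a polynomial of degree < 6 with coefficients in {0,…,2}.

2α^5 + α^2 + α + 1

Multiply in ℤ_3[α]: (α^5 + 2α^4 + α^2 + 2)·(α^4 + α^3 + α^2 + 2α + 2) = α^9 + 2α^6 + α^5 + α^4 + α^3 + α^2 + α + 1.
Reduce using α^6 ≡ α^3 + α^2 + 2α + 2 (mod α^6 + 2α^3 + 2α^2 + α + 1).
Reduced: 2α^5 + α^2 + α + 1.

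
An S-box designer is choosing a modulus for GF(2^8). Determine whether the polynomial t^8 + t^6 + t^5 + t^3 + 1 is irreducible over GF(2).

Yes

Write P(t) = t^8 + t^6 + t^5 + t^3 + 1.
Check for roots in GF(2): P(0) = 1; P(1) = 1.
No roots, so no linear factors.
Monic irreducibles of degree 2 over GF(2): t^2 + t + 1.
None of them divide P (all give nonzero remainder).
Monic irreducibles of degree 3 over GF(2): t^3 + t + 1, t^3 + t^2 + 1.
None of them divide P (all give nonzero remainder).
Monic irreducibles of degree 4 over GF(2): t^4 + t + 1, t^4 + t^3 + 1, t^4 + t^3 + t^2 + t + 1.
None of them divide P (all give nonzero remainder).
No irreducible factor of degree ≤ 4 exists, so P is irreducible over GF(2).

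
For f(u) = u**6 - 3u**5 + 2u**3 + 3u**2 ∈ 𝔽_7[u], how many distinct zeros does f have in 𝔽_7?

Evaluate at each of the 7 elements of 𝔽_7:
f(0) = 0 → root; f(1) = 3; f(2) = 3; f(3) = 4; f(4) = 3; f(5) = 2; f(6) = 5.
Roots: {0}.

1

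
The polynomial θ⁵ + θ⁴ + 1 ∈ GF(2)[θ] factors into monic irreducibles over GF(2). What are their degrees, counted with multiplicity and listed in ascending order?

2, 3

Write f(θ) = θ⁵ + θ⁴ + 1.
Roots in GF(2): f(0) = 1; f(1) = 1.
Complete factorization: f(θ) = (θ² + θ + 1)·(θ³ + θ + 1).
Factor degrees with multiplicity: 2 + 3 = 5.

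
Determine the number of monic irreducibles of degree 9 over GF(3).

2184

The number of monic irreducibles of degree 9 over GF(3) is (1/9)·Σ_{d∣9} μ(9/d) 3^d.
Divisors of 9: 1, 3, 9; μ(9/d) for each: 0, -1, 1.
Σ = − 3^3 + 3^9 = 19656.
N = 19656/9 = 2184.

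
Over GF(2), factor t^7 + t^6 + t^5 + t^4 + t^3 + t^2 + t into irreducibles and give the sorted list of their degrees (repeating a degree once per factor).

Write h(t) = t^7 + t^6 + t^5 + t^4 + t^3 + t^2 + t.
Roots in GF(2): h(0) = 0 → root; h(1) = 1.
Linear factors from roots: (t).
Complete factorization: h(t) = (t)·(t^3 + t + 1)·(t^3 + t^2 + 1).
Factor degrees with multiplicity: 1 + 3 + 3 = 7.

1, 3, 3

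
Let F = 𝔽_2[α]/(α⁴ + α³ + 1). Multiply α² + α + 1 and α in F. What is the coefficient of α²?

Multiply in 𝔽_2[α]: (α² + α + 1)·(α) = α³ + α² + α.
Reduced: α³ + α² + α.

1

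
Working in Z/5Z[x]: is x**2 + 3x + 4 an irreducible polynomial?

Write m(x) = x**2 + 3x + 4.
Check for roots in Z/5Z: m(0) = 4; m(1) = 3; m(2) = 4; m(3) = 2; m(4) = 2.
No roots. A degree-2 polynomial over a field with no linear factor is irreducible.

Yes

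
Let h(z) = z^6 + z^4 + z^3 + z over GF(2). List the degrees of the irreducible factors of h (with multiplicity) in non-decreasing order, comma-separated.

Roots in GF(2): h(0) = 0 → root; h(1) = 0 → root.
Linear factors from roots: (z), (z + 1).
Complete factorization: h(z) = (z)·(z + 1)^3·(z^2 + z + 1).
Factor degrees with multiplicity: 1 + 1 + 1 + 1 + 2 = 6.

1, 1, 1, 1, 2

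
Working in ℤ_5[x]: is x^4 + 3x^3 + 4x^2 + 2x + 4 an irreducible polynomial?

Write f(x) = x^4 + 3x^3 + 4x^2 + 2x + 4.
Check for roots in ℤ_5: f(0) = 4; f(1) = 4; f(2) = 4; f(3) = 3; f(4) = 4.
No roots, so no linear factors.
Degree-2 irreducible divisors: test the 10 monic irreducibles of degree 2 over GF(5).
None of them divide f (all give nonzero remainder).
No irreducible factor of degree ≤ 2 exists, so f is irreducible over GF(5).

Yes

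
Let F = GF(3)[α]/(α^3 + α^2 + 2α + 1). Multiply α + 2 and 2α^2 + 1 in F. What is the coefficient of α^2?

Multiply in GF(3)[α]: (α + 2)·(2α^2 + 1) = 2α^3 + α^2 + α + 2.
Reduce using α^3 ≡ 2α^2 + α + 2 (mod α^3 + α^2 + 2α + 1).
Reduced: 2α^2.

2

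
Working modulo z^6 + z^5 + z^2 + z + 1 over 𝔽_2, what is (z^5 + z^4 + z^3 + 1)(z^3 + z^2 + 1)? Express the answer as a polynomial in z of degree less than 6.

Multiply in 𝔽_2[z]: (z^5 + z^4 + z^3 + 1)·(z^3 + z^2 + 1) = z^8 + z^4 + z^2 + 1.
Reduce using z^6 ≡ z^5 + z^2 + z + 1 (mod z^6 + z^5 + z^2 + z + 1).
Reduced: z^5.

z^5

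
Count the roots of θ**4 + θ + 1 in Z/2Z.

0

Write P(θ) = θ**4 + θ + 1.
Evaluate at each of the 2 elements of Z/2Z:
P(0) = 1; P(1) = 1.
No element is a root.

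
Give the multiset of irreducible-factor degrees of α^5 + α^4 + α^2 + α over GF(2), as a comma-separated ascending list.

Write h(α) = α^5 + α^4 + α^2 + α.
Roots in GF(2): h(0) = 0 → root; h(1) = 0 → root.
Linear factors from roots: (α), (α + 1).
Complete factorization: h(α) = (α)·(α + 1)^2·(α^2 + α + 1).
Factor degrees with multiplicity: 1 + 1 + 1 + 2 = 5.

1, 1, 1, 2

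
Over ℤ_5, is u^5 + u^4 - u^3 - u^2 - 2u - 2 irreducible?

No

Write h(u) = u^5 + u^4 - u^3 - u^2 - 2u - 2.
Check for roots in ℤ_5: h(0) = 3; h(1) = 1; h(2) = 0 → root; h(3) = 0 → root; h(4) = 0 → root.
h(2) = 0, so (u − 2) divides h(u); h is reducible.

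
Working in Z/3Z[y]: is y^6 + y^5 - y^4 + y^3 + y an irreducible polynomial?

No

Write P(y) = y^6 + y^5 - y^4 + y^3 + y.
Check for roots in Z/3Z: P(0) = 0 → root; P(1) = 0 → root; P(2) = 0 → root.
P(0) = 0, so (y) divides P(y); P is reducible.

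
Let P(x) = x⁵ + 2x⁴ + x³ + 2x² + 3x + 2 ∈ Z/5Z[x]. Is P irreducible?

Check for roots in Z/5Z: P(0) = 2; P(1) = 1; P(2) = 3; P(3) = 1; P(4) = 1.
No roots, so no linear factors.
Degree-2 irreducible divisors: test the 10 monic irreducibles of degree 2 over GF(5).
None of them divide P (all give nonzero remainder).
No irreducible factor of degree ≤ 2 exists, so P is irreducible over GF(5).

Yes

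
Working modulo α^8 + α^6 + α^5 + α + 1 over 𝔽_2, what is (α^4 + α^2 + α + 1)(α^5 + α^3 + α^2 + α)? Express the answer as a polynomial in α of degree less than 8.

Multiply in 𝔽_2[α]: (α^4 + α^2 + α + 1)·(α^5 + α^3 + α^2 + α) = α^9 + α^5 + α^3 + α.
Reduce using α^8 ≡ α^6 + α^5 + α + 1 (mod α^8 + α^6 + α^5 + α + 1).
Reduced: α^7 + α^6 + α^5 + α^3 + α^2.

α^7 + α^6 + α^5 + α^3 + α^2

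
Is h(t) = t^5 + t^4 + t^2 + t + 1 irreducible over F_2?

Check for roots in F_2: h(0) = 1; h(1) = 1.
No roots, so no linear factors.
Monic irreducibles of degree 2 over GF(2): t^2 + t + 1.
None of them divide h (all give nonzero remainder).
No irreducible factor of degree ≤ 2 exists, so h is irreducible over GF(2).

Yes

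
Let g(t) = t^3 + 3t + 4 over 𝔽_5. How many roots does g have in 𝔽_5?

2

Evaluate at each of the 5 elements of 𝔽_5:
g(0) = 4; g(1) = 3; g(2) = 3; g(3) = 0 → root; g(4) = 0 → root.
Roots: {3, 4}.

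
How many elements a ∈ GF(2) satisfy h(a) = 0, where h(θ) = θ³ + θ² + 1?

Evaluate at each of the 2 elements of GF(2):
h(0) = 1; h(1) = 1.
No element is a root.

0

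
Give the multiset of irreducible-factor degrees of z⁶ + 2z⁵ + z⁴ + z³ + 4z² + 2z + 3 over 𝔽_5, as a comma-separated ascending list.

Write g(z) = z⁶ + 2z⁵ + z⁴ + z³ + 4z² + 2z + 3.
Roots in 𝔽_5: g(0) = 3; g(1) = 4; g(2) = 0 → root; g(3) = 3; g(4) = 4.
Linear factors from roots: (z + 3).
Complete factorization: g(z) = (z + 3)·(z² + 2z + 4)·(z³ + 2z² + z + 4).
Factor degrees with multiplicity: 1 + 2 + 3 = 6.

1, 2, 3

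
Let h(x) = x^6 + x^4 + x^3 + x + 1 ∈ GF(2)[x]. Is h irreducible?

Yes

Check for roots in GF(2): h(0) = 1; h(1) = 1.
No roots, so no linear factors.
Monic irreducibles of degree 2 over GF(2): x^2 + x + 1.
None of them divide h (all give nonzero remainder).
Monic irreducibles of degree 3 over GF(2): x^3 + x + 1, x^3 + x^2 + 1.
None of them divide h (all give nonzero remainder).
No irreducible factor of degree ≤ 3 exists, so h is irreducible over GF(2).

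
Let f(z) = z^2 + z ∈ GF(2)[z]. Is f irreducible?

No

Check for roots in GF(2): f(0) = 0 → root; f(1) = 0 → root.
f(0) = 0, so (z) divides f(z); f is reducible.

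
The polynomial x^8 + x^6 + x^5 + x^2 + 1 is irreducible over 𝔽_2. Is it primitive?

Write f(x) = x^8 + x^6 + x^5 + x^2 + 1.
|GF(2^8)^×| = 2^8 − 1 = 255. Prime factorization: 255 = 3·5·17.
f is primitive ⇔ x has order 255 in GF(2)[x]/(f), i.e. x^(255/q) ≠ 1 for each prime q | 255.
x^(85) mod f = x^7 + x^3 + 1.
x^(51) mod f = x^6 + x^5 + 1.
x^(15) mod f = x^7 + x^6 + x^5 + x^4 + x^2 + x + 1.
None equal 1, so x has full order 255; f is primitive.

Yes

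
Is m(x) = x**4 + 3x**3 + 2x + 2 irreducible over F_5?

No

Check for roots in F_5: m(0) = 2; m(1) = 3; m(2) = 1; m(3) = 0 → root; m(4) = 3.
m(3) = 0, so (x − 3) divides m(x); m is reducible.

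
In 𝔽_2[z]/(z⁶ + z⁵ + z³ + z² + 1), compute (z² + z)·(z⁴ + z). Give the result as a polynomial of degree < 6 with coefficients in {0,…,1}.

Multiply in 𝔽_2[z]: (z² + z)·(z⁴ + z) = z⁶ + z⁵ + z³ + z².
Reduce using z⁶ ≡ z⁵ + z³ + z² + 1 (mod z⁶ + z⁵ + z³ + z² + 1).
Reduced: 1.

1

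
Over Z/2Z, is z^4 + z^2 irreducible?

Write f(z) = z^4 + z^2.
Check for roots in Z/2Z: f(0) = 0 → root; f(1) = 0 → root.
f(0) = 0, so (z) divides f(z); f is reducible.

No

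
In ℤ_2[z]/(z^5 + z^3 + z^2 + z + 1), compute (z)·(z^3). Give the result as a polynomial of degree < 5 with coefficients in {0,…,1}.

Multiply in ℤ_2[z]: (z)·(z^3) = z^4.
Reduced: z^4.

z^4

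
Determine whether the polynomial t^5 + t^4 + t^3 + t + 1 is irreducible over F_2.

Yes

Write h(t) = t^5 + t^4 + t^3 + t + 1.
Check for roots in F_2: h(0) = 1; h(1) = 1.
No roots, so no linear factors.
Monic irreducibles of degree 2 over GF(2): t^2 + t + 1.
None of them divide h (all give nonzero remainder).
No irreducible factor of degree ≤ 2 exists, so h is irreducible over GF(2).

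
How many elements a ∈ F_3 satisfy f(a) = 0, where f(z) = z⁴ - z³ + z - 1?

2

Evaluate at each of the 3 elements of F_3:
f(0) = 2; f(1) = 0 → root; f(2) = 0 → root.
Roots: {1, 2}.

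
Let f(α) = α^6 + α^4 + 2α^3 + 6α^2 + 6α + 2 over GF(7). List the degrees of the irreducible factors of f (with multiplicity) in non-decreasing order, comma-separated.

1, 2, 3

Linear factors from roots: (α + 4).
Complete factorization: f(α) = (α + 4)·(α^2 + 5α + 2)·(α^3 + 5α^2 + 4α + 2).
Factor degrees with multiplicity: 1 + 2 + 3 = 6.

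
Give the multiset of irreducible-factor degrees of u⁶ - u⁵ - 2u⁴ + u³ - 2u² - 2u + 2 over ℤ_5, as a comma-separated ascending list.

Write f(u) = u⁶ - u⁵ - 2u⁴ + u³ - 2u² - 2u + 2.
Roots in ℤ_5: f(0) = 2; f(1) = 2; f(2) = 3; f(3) = 4; f(4) = 1.
Complete factorization: f(u) = (u⁶ - u⁵ - 2u⁴ + u³ - 2u² - 2u + 2).
Factor degrees with multiplicity: 6 = 6.

6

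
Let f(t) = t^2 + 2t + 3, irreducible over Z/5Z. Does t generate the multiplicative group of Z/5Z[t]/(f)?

|GF(5^2)^×| = 5^2 − 1 = 24. Prime factorization: 24 = 2^3·3.
f is primitive ⇔ t has order 24 in GF(5)[t]/(f), i.e. t^(24/q) ≠ 1 for each prime q | 24.
t^(12) mod f = 4.
t^(8) mod f = 4t + 1.
None equal 1, so t has full order 24; f is primitive.

Yes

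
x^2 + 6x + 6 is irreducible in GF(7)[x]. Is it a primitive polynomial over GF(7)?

No

Write f(x) = x^2 + 6x + 6.
|GF(7^2)^×| = 7^2 − 1 = 48. Prime factorization: 48 = 2^4·3.
f is primitive ⇔ x has order 48 in GF(7)[x]/(f), i.e. x^(48/q) ≠ 1 for each prime q | 48.
x^(24) mod f = 6.
x^(16) mod f = 1
Since x^(16) = 1, the order of x divides 16 < 48; not primitive.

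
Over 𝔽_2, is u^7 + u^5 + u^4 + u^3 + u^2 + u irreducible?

No

Write P(u) = u^7 + u^5 + u^4 + u^3 + u^2 + u.
Check for roots in 𝔽_2: P(0) = 0 → root; P(1) = 0 → root.
P(0) = 0, so (u) divides P(u); P is reducible.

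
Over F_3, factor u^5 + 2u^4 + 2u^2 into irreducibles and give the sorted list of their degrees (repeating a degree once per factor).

Write h(u) = u^5 + 2u^4 + 2u^2.
Roots in F_3: h(0) = 0 → root; h(1) = 2; h(2) = 0 → root.
Linear factors from roots: (u), (u + 1).
Complete factorization: h(u) = (u + 1)·(u)^2·(u^2 + u + 2).
Factor degrees with multiplicity: 1 + 1 + 1 + 2 = 5.

1, 1, 1, 2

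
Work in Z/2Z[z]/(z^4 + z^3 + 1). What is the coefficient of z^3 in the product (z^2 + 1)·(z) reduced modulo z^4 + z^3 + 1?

Multiply in Z/2Z[z]: (z^2 + 1)·(z) = z^3 + z.
Reduced: z^3 + z.

1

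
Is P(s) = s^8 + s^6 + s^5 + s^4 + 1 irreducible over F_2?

Check for roots in F_2: P(0) = 1; P(1) = 1.
No roots, so no linear factors.
Monic irreducibles of degree 2 over GF(2): s^2 + s + 1.
None of them divide P (all give nonzero remainder).
Monic irreducibles of degree 3 over GF(2): s^3 + s + 1, s^3 + s^2 + 1.
None of them divide P (all give nonzero remainder).
Monic irreducibles of degree 4 over GF(2): s^4 + s + 1, s^4 + s^3 + 1, s^4 + s^3 + s^2 + s + 1.
None of them divide P (all give nonzero remainder).
No irreducible factor of degree ≤ 4 exists, so P is irreducible over GF(2).

Yes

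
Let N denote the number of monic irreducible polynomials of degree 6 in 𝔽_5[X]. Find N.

Gauss's count: N_{5}(6) = (1/6) Σ_{d|6} μ(6/d)·5^d.
Divisors of 6: 1, 2, 3, 6; μ(6/d) for each: 1, -1, -1, 1.
Σ = 5^1 − 5^2 − 5^3 + 5^6 = 15480.
N = 15480/6 = 2580.

2580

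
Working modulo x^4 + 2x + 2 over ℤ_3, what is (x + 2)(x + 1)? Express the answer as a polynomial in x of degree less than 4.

Multiply in ℤ_3[x]: (x + 2)·(x + 1) = x^2 + 2.
Reduced: x^2 + 2.

x^2 + 2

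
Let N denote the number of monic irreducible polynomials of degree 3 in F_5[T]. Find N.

40

The number of monic irreducibles of degree 3 over GF(5) is (1/3)·Σ_{d∣3} μ(3/d) 5^d.
Divisors of 3: 1, 3; μ(3/d) for each: -1, 1.
Σ = − 5^1 + 5^3 = 120.
N = 120/3 = 40.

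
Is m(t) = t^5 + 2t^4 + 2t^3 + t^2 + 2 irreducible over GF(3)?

Yes

Check for roots in GF(3): m(0) = 2; m(1) = 2; m(2) = 2.
No roots, so no linear factors.
Monic irreducibles of degree 2 over GF(3): t^2 + 1, t^2 + t + 2, t^2 + 2t + 2.
None of them divide m (all give nonzero remainder).
No irreducible factor of degree ≤ 2 exists, so m is irreducible over GF(3).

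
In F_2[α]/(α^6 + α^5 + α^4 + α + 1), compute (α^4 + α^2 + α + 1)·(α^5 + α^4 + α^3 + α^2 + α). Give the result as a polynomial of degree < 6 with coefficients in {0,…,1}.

Multiply in F_2[α]: (α^4 + α^2 + α + 1)·(α^5 + α^4 + α^3 + α^2 + α) = α^9 + α^8 + α^6 + α^4 + α^3 + α.
Reduce using α^6 ≡ α^5 + α^4 + α + 1 (mod α^6 + α^5 + α^4 + α + 1).
Reduced: α^5 + α^2.

α^5 + α^2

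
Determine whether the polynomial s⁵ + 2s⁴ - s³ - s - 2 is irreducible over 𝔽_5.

Yes

Write h(s) = s⁵ + 2s⁴ - s³ - s - 2.
Check for roots in 𝔽_5: h(0) = 3; h(1) = 4; h(2) = 2; h(3) = 3; h(4) = 1.
No roots, so no linear factors.
Degree-2 irreducible divisors: test the 10 monic irreducibles of degree 2 over GF(5).
None of them divide h (all give nonzero remainder).
No irreducible factor of degree ≤ 2 exists, so h is irreducible over GF(5).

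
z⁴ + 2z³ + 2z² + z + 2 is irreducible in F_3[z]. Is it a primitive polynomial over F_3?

Yes

Write f(z) = z⁴ + 2z³ + 2z² + z + 2.
|GF(3^4)^×| = 3^4 − 1 = 80. Prime factorization: 80 = 2^4·5.
f is primitive ⇔ z has order 80 in GF(3)[z]/(f), i.e. z^(80/q) ≠ 1 for each prime q | 80.
z^(40) mod f = 2.
z^(16) mod f = z² + 2z.
None equal 1, so z has full order 80; f is primitive.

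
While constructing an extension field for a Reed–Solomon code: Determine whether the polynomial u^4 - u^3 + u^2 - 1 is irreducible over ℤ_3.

No

Write g(u) = u^4 - u^3 + u^2 - 1.
Check for roots in ℤ_3: g(0) = 2; g(1) = 0 → root; g(2) = 2.
g(1) = 0, so (u − 1) divides g(u); g is reducible.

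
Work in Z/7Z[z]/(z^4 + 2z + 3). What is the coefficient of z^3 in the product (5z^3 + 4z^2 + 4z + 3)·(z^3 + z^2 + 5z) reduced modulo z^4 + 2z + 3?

Multiply in Z/7Z[z]: (5z^3 + 4z^2 + 4z + 3)·(z^3 + z^2 + 5z) = 5z^6 + 2z^5 + 5z^4 + 6z^3 + 2z^2 + z.
Reduce using z^4 ≡ 5z + 4 (mod z^4 + 2z + 3).
Reduced: 3z^3 + 4z^2 + 6z + 6.

3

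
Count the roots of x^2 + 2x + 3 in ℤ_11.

Write g(x) = x^2 + 2x + 3.
Evaluate at each of the 11 elements of ℤ_11:
g(0) = 3; g(1) = 6; g(2) = 0 → root; g(3) = 7; g(4) = 5; g(5) = 5; g(6) = 7; g(7) = 0 → root; g(8) = 6; g(9) = 3; g(10) = 2.
Roots: {2, 7}.

2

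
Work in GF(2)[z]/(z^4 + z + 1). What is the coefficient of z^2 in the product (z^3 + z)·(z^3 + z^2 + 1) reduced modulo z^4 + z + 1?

0

Multiply in GF(2)[z]: (z^3 + z)·(z^3 + z^2 + 1) = z^6 + z^5 + z^4 + z.
Reduce using z^4 ≡ z + 1 (mod z^4 + z + 1).
Reduced: z^3 + z + 1.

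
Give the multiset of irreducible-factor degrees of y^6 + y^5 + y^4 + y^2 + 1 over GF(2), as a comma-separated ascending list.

6

Write h(y) = y^6 + y^5 + y^4 + y^2 + 1.
Roots in GF(2): h(0) = 1; h(1) = 1.
Complete factorization: h(y) = (y^6 + y^5 + y^4 + y^2 + 1).
Factor degrees with multiplicity: 6 = 6.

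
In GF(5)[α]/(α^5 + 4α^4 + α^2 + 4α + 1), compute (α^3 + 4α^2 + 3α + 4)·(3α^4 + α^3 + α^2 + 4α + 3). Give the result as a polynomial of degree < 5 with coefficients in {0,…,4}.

Multiply in GF(5)[α]: (α^3 + 4α^2 + 3α + 4)·(3α^4 + α^3 + α^2 + 4α + 3) = 3α^7 + 3α^6 + 4α^5 + 3α^4 + α^3 + 3α^2 + 2.
Reduce using α^5 ≡ α^4 + 4α^2 + α + 4 (mod α^5 + 4α^4 + α^2 + 4α + 1).
Reduced: 3α^3 + α^2 + 4α + 2.

3α^3 + α^2 + 4α + 2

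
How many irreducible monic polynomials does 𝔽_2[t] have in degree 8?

30

The number of monic irreducibles of degree 8 over GF(2) is (1/8)·Σ_{d∣8} μ(8/d) 2^d.
Divisors of 8: 1, 2, 4, 8; μ(8/d) for each: 0, 0, -1, 1.
Σ = − 2^4 + 2^8 = 240.
N = 240/8 = 30.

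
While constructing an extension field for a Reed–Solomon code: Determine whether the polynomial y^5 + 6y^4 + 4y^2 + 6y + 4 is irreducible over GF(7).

No

Write h(y) = y^5 + 6y^4 + 4y^2 + 6y + 4.
Check for roots in GF(7): h(0) = 4; h(1) = 0 → root; h(2) = 6; h(3) = 3; h(4) = 6; h(5) = 2; h(6) = 0 → root.
h(1) = 0, so (y − 1) divides h(y); h is reducible.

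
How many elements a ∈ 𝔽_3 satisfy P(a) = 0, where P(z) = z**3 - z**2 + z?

2

Evaluate at each of the 3 elements of 𝔽_3:
P(0) = 0 → root; P(1) = 1; P(2) = 0 → root.
Roots: {0, 2}.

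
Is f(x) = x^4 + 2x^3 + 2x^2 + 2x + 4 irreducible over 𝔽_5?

Check for roots in 𝔽_5: f(0) = 4; f(1) = 1; f(2) = 3; f(3) = 3; f(4) = 3.
No roots, so no linear factors.
Degree-2 irreducible divisors: test the 10 monic irreducibles of degree 2 over GF(5).
None of them divide f (all give nonzero remainder).
No irreducible factor of degree ≤ 2 exists, so f is irreducible over GF(5).

Yes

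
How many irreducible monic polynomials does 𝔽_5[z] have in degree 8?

48750

Gauss's count: N_{5}(8) = (1/8) Σ_{d|8} μ(8/d)·5^d.
Divisors of 8: 1, 2, 4, 8; μ(8/d) for each: 0, 0, -1, 1.
Σ = − 5^4 + 5^8 = 390000.
N = 390000/8 = 48750.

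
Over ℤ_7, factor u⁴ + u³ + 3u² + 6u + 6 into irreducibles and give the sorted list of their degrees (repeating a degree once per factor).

Write h(u) = u⁴ + u³ + 3u² + 6u + 6.
Linear factors from roots: (u + 2).
Complete factorization: h(u) = (u + 2)·(u³ + 6u² + 5u + 3).
Factor degrees with multiplicity: 1 + 3 = 4.

1, 3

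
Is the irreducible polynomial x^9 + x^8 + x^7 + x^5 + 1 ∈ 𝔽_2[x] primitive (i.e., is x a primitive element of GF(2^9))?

Write f(x) = x^9 + x^8 + x^7 + x^5 + 1.
|GF(2^9)^×| = 2^9 − 1 = 511. Prime factorization: 511 = 7·73.
f is primitive ⇔ x has order 511 in GF(2)[x]/(f), i.e. x^(511/q) ≠ 1 for each prime q | 511.
x^(73) mod f = 1
x^(7) mod f = x^7.
Since x^(73) = 1, the order of x divides 73 < 511; not primitive.

No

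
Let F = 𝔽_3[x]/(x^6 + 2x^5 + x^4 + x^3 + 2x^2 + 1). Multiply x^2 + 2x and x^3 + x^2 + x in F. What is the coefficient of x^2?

2

Multiply in 𝔽_3[x]: (x^2 + 2x)·(x^3 + x^2 + x) = x^5 + 2x^2.
Reduced: x^5 + 2x^2.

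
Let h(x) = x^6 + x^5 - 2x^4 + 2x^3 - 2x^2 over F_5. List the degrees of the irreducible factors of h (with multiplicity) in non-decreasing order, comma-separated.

Roots in F_5: h(0) = 0 → root; h(1) = 0 → root; h(2) = 2; h(3) = 1; h(4) = 4.
Linear factors from roots: (x), (x - 1).
Complete factorization: h(x) = (x)^2·(x - 1)^2·(x^2 - 2x - 2).
Factor degrees with multiplicity: 1 + 1 + 1 + 1 + 2 = 6.

1, 1, 1, 1, 2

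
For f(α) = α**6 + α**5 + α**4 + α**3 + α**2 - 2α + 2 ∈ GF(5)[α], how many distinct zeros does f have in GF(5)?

3

Evaluate at each of the 5 elements of GF(5):
f(0) = 2; f(1) = 0 → root; f(2) = 2; f(3) = 0 → root; f(4) = 0 → root.
Roots: {1, 3, 4}.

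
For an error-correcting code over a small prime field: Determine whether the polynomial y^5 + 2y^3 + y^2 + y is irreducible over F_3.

No

Write m(y) = y^5 + 2y^3 + y^2 + y.
Check for roots in F_3: m(0) = 0 → root; m(1) = 2; m(2) = 0 → root.
m(0) = 0, so (y) divides m(y); m is reducible.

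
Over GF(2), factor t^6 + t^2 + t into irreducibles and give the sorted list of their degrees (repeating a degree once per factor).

Write g(t) = t^6 + t^2 + t.
Roots in GF(2): g(0) = 0 → root; g(1) = 1.
Linear factors from roots: (t).
Complete factorization: g(t) = (t)·(t^2 + t + 1)·(t^3 + t^2 + 1).
Factor degrees with multiplicity: 1 + 2 + 3 = 6.

1, 2, 3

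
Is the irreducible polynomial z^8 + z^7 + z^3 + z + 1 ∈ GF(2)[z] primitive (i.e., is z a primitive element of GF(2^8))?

No

Write f(z) = z^8 + z^7 + z^3 + z + 1.
|GF(2^8)^×| = 2^8 − 1 = 255. Prime factorization: 255 = 3·5·17.
f is primitive ⇔ z has order 255 in GF(2)[z]/(f), i.e. z^(255/q) ≠ 1 for each prime q | 255.
z^(85) mod f = 1
z^(51) mod f = z^4 + z^3 + z^2 + z.
z^(15) mod f = z^6 + z^4 + z^2 + 1.
Since z^(85) = 1, the order of z divides 85 < 255; not primitive.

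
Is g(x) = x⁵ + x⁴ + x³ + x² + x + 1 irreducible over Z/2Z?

Check for roots in Z/2Z: g(0) = 1; g(1) = 0 → root.
g(1) = 0, so (x − 1) divides g(x); g is reducible.

No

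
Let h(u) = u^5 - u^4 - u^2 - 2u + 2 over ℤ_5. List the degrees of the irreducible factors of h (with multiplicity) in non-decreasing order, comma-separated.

1, 4

Roots in ℤ_5: h(0) = 2; h(1) = 4; h(2) = 0 → root; h(3) = 4; h(4) = 1.
Linear factors from roots: (u - 2).
Complete factorization: h(u) = (u - 2)·(u^4 + u^3 + 2u^2 - 2u - 1).
Factor degrees with multiplicity: 1 + 4 = 5.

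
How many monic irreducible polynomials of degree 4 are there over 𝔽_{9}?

x^(9^4) − x is the product of all monic irreducibles of degree dividing 4; Möbius inversion gives N = (1/4) Σ μ(4/d)·9^d.
Divisors of 4: 1, 2, 4; μ(4/d) for each: 0, -1, 1.
Σ = − 9^2 + 9^4 = 6480.
N = 6480/4 = 1620.

1620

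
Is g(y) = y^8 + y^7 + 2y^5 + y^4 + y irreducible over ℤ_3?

No

Check for roots in ℤ_3: g(0) = 0 → root; g(1) = 0 → root; g(2) = 1.
g(0) = 0, so (y) divides g(y); g is reducible.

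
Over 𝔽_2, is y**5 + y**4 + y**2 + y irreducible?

Write m(y) = y**5 + y**4 + y**2 + y.
Check for roots in 𝔽_2: m(0) = 0 → root; m(1) = 0 → root.
m(0) = 0, so (y) divides m(y); m is reducible.

No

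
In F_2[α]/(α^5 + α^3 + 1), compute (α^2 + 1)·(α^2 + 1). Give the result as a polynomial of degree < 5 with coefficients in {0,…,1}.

α^4 + 1

Multiply in F_2[α]: (α^2 + 1)·(α^2 + 1) = α^4 + 1.
Reduced: α^4 + 1.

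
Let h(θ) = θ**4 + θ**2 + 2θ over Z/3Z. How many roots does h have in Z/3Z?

2

Evaluate at each of the 3 elements of Z/3Z:
h(0) = 0 → root; h(1) = 1; h(2) = 0 → root.
Roots: {0, 2}.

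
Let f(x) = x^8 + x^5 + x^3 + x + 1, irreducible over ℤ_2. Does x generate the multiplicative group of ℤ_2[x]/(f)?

|GF(2^8)^×| = 2^8 − 1 = 255. Prime factorization: 255 = 3·5·17.
f is primitive ⇔ x has order 255 in GF(2)[x]/(f), i.e. x^(255/q) ≠ 1 for each prime q | 255.
x^(85) mod f = x^7 + x^6 + x^5 + x^3 + x + 1.
x^(51) mod f = x^4 + x + 1.
x^(15) mod f = x^7 + x^6 + x^5 + 1.
None equal 1, so x has full order 255; f is primitive.

Yes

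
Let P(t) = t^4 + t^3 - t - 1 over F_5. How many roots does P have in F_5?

Evaluate at each of the 5 elements of F_5:
P(0) = 4; P(1) = 0 → root; P(2) = 1; P(3) = 4; P(4) = 0 → root.
Roots: {1, 4}.

2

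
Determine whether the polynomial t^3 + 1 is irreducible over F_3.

No

Write P(t) = t^3 + 1.
Check for roots in F_3: P(0) = 1; P(1) = 2; P(2) = 0 → root.
P(2) = 0, so (t − 2) divides P(t); P is reducible.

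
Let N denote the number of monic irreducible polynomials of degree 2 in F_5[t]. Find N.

10

By the necklace-counting formula, N_5(2) = (1/2) Σ_{d|2} μ(2/d)·5^d.
Divisors of 2: 1, 2; μ(2/d) for each: -1, 1.
Σ = − 5^1 + 5^2 = 20.
N = 20/2 = 10.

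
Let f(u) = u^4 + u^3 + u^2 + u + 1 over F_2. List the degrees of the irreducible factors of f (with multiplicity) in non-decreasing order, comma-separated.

4

Roots in F_2: f(0) = 1; f(1) = 1.
Complete factorization: f(u) = (u^4 + u^3 + u^2 + u + 1).
Factor degrees with multiplicity: 4 = 4.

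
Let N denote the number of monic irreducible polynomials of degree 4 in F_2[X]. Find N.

By the necklace-counting formula, N_2(4) = (1/4) Σ_{d|4} μ(4/d)·2^d.
Divisors of 4: 1, 2, 4; μ(4/d) for each: 0, -1, 1.
Σ = − 2^2 + 2^4 = 12.
N = 12/4 = 3.

3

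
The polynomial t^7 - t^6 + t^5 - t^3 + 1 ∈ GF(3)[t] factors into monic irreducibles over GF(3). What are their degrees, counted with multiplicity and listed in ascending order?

Write f(t) = t^7 - t^6 + t^5 - t^3 + 1.
Roots in GF(3): f(0) = 1; f(1) = 1; f(2) = 2.
Complete factorization: f(t) = (t^7 - t^6 + t^5 - t^3 + 1).
Factor degrees with multiplicity: 7 = 7.

7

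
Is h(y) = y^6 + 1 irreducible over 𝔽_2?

Check for roots in 𝔽_2: h(0) = 1; h(1) = 0 → root.
h(1) = 0, so (y − 1) divides h(y); h is reducible.

No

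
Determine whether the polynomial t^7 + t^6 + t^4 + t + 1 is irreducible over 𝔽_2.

Yes

Write P(t) = t^7 + t^6 + t^4 + t + 1.
Check for roots in 𝔽_2: P(0) = 1; P(1) = 1.
No roots, so no linear factors.
Monic irreducibles of degree 2 over GF(2): t^2 + t + 1.
None of them divide P (all give nonzero remainder).
Monic irreducibles of degree 3 over GF(2): t^3 + t + 1, t^3 + t^2 + 1.
None of them divide P (all give nonzero remainder).
No irreducible factor of degree ≤ 3 exists, so P is irreducible over GF(2).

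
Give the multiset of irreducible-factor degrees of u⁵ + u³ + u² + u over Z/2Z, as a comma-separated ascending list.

1, 1, 3

Write g(u) = u⁵ + u³ + u² + u.
Roots in Z/2Z: g(0) = 0 → root; g(1) = 0 → root.
Linear factors from roots: (u), (u + 1).
Complete factorization: g(u) = (u)·(u + 1)·(u³ + u² + 1).
Factor degrees with multiplicity: 1 + 1 + 3 = 5.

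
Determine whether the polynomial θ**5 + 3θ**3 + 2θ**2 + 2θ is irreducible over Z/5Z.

Write f(θ) = θ**5 + 3θ**3 + 2θ**2 + 2θ.
Check for roots in Z/5Z: f(0) = 0 → root; f(1) = 3; f(2) = 3; f(3) = 3; f(4) = 1.
f(0) = 0, so (θ) divides f(θ); f is reducible.

No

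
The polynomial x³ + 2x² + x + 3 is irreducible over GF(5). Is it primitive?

Yes

Write f(x) = x³ + 2x² + x + 3.
|GF(5^3)^×| = 5^3 − 1 = 124. Prime factorization: 124 = 2^2·31.
f is primitive ⇔ x has order 124 in GF(5)[x]/(f), i.e. x^(124/q) ≠ 1 for each prime q | 124.
x^(62) mod f = 4.
x^(4) mod f = 3x² + 4x + 1.
None equal 1, so x has full order 124; f is primitive.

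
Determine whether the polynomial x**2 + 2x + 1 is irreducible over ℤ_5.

Write f(x) = x**2 + 2x + 1.
Check for roots in ℤ_5: f(0) = 1; f(1) = 4; f(2) = 4; f(3) = 1; f(4) = 0 → root.
f(4) = 0, so (x − 4) divides f(x); f is reducible.

No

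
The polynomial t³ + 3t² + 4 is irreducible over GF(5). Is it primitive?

No

Write f(t) = t³ + 3t² + 4.
|GF(5^3)^×| = 5^3 − 1 = 124. Prime factorization: 124 = 2^2·31.
f is primitive ⇔ t has order 124 in GF(5)[t]/(f), i.e. t^(124/q) ≠ 1 for each prime q | 124.
t^(62) mod f = 1
t^(4) mod f = 4t² + t + 2.
Since t^(62) = 1, the order of t divides 62 < 124; not primitive.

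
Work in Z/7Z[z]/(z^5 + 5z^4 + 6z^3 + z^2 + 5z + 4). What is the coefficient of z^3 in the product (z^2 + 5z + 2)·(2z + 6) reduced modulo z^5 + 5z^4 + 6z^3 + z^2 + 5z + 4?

2

Multiply in Z/7Z[z]: (z^2 + 5z + 2)·(2z + 6) = 2z^3 + 2z^2 + 6z + 5.
Reduced: 2z^3 + 2z^2 + 6z + 5.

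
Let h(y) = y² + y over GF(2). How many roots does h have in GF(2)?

Evaluate at each of the 2 elements of GF(2):
h(0) = 0 → root; h(1) = 0 → root.
Roots: {0, 1}.

2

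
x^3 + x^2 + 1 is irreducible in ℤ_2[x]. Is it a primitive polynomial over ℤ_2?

Yes

Write f(x) = x^3 + x^2 + 1.
|GF(2^3)^×| = 2^3 − 1 = 7. Prime factorization: 7 = 7.
f is primitive ⇔ x has order 7 in GF(2)[x]/(f), i.e. x^(7/q) ≠ 1 for each prime q | 7.
x^(1) mod f = x.
None equal 1, so x has full order 7; f is primitive.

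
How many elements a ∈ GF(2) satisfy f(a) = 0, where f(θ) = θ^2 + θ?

2

Evaluate at each of the 2 elements of GF(2):
f(0) = 0 → root; f(1) = 0 → root.
Roots: {0, 1}.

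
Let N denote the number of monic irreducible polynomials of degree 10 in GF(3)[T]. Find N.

The number of monic irreducibles of degree 10 over GF(3) is (1/10)·Σ_{d∣10} μ(10/d) 3^d.
Divisors of 10: 1, 2, 5, 10; μ(10/d) for each: 1, -1, -1, 1.
Σ = 3^1 − 3^2 − 3^5 + 3^10 = 58800.
N = 58800/10 = 5880.

5880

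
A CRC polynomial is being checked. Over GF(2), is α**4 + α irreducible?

Write g(α) = α**4 + α.
Check for roots in GF(2): g(0) = 0 → root; g(1) = 0 → root.
g(0) = 0, so (α) divides g(α); g is reducible.

No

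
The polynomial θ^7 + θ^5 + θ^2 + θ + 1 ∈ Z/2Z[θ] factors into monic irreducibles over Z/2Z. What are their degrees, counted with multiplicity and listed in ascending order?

7

Write f(θ) = θ^7 + θ^5 + θ^2 + θ + 1.
Roots in Z/2Z: f(0) = 1; f(1) = 1.
Complete factorization: f(θ) = (θ^7 + θ^5 + θ^2 + θ + 1).
Factor degrees with multiplicity: 7 = 7.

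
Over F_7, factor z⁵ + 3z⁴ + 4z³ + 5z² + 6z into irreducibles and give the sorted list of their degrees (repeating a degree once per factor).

1, 4

Write g(z) = z⁵ + 3z⁴ + 4z³ + 5z² + 6z.
Linear factors from roots: (z).
Complete factorization: g(z) = (z)·(z⁴ + 3z³ + 4z² + 5z + 6).
Factor degrees with multiplicity: 1 + 4 = 5.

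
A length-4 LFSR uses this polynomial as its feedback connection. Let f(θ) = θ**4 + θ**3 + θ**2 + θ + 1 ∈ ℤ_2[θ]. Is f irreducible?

Check for roots in ℤ_2: f(0) = 1; f(1) = 1.
No roots, so no linear factors.
Monic irreducibles of degree 2 over GF(2): θ**2 + θ + 1.
None of them divide f (all give nonzero remainder).
No irreducible factor of degree ≤ 2 exists, so f is irreducible over GF(2).

Yes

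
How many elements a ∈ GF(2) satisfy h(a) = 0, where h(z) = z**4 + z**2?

2

Evaluate at each of the 2 elements of GF(2):
h(0) = 0 → root; h(1) = 0 → root.
Roots: {0, 1}.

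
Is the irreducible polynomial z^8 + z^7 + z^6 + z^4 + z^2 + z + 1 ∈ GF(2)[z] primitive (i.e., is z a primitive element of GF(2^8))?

Write f(z) = z^8 + z^7 + z^6 + z^4 + z^2 + z + 1.
|GF(2^8)^×| = 2^8 − 1 = 255. Prime factorization: 255 = 3·5·17.
f is primitive ⇔ z has order 255 in GF(2)[z]/(f), i.e. z^(255/q) ≠ 1 for each prime q | 255.
z^(85) mod f = 1
z^(51) mod f = 1
z^(15) mod f = z^7 + z^4 + z^3 + z^2 + z.
Since z^(85) = 1, the order of z divides 85 < 255; not primitive.

No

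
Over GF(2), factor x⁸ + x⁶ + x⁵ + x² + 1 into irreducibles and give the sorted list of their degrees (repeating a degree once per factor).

Write g(x) = x⁸ + x⁶ + x⁵ + x² + 1.
Roots in GF(2): g(0) = 1; g(1) = 1.
Complete factorization: g(x) = (x⁸ + x⁶ + x⁵ + x² + 1).
Factor degrees with multiplicity: 8 = 8.

8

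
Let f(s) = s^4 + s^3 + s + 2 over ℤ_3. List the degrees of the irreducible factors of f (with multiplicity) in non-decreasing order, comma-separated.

2, 2

Roots in ℤ_3: f(0) = 2; f(1) = 2; f(2) = 1.
Complete factorization: f(s) = (s^2 + 1)·(s^2 + s + 2).
Factor degrees with multiplicity: 2 + 2 = 4.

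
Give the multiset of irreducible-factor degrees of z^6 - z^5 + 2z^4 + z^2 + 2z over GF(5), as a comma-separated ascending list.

Write h(z) = z^6 - z^5 + 2z^4 + z^2 + 2z.
Roots in GF(5): h(0) = 0 → root; h(1) = 0 → root; h(2) = 2; h(3) = 3; h(4) = 3.
Linear factors from roots: (z), (z - 1).
Complete factorization: h(z) = (z)·(z - 1)·(z^4 + 2z^2 + 2z - 2).
Factor degrees with multiplicity: 1 + 1 + 4 = 6.

1, 1, 4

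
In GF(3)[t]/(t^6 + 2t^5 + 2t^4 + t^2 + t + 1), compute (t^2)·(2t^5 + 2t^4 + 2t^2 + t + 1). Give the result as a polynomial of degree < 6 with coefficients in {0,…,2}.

Multiply in GF(3)[t]: (t^2)·(2t^5 + 2t^4 + 2t^2 + t + 1) = 2t^7 + 2t^6 + 2t^4 + t^3 + t^2.
Reduce using t^6 ≡ t^5 + t^4 + 2t^2 + 2t + 2 (mod t^6 + 2t^5 + 2t^4 + t^2 + t + 1).
Reduced: 2t^3 + t^2 + 2.

2t^3 + t^2 + 2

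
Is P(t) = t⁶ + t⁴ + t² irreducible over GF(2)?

No

Check for roots in GF(2): P(0) = 0 → root; P(1) = 1.
P(0) = 0, so (t) divides P(t); P is reducible.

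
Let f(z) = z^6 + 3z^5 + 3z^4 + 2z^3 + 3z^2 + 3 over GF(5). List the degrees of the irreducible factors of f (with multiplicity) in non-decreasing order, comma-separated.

1, 1, 1, 1, 2

Roots in GF(5): f(0) = 3; f(1) = 0 → root; f(2) = 4; f(3) = 0 → root; f(4) = 0 → root.
Linear factors from roots: (z + 4), (z + 2), (z + 1).
Complete factorization: f(z) = (z + 1)·(z + 2)·(z + 4)^2·(z^2 + 2z + 4).
Factor degrees with multiplicity: 1 + 1 + 1 + 1 + 2 = 6.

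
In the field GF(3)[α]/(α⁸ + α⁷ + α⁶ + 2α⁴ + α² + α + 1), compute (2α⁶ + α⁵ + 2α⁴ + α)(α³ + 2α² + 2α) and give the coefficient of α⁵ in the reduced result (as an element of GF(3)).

Multiply in GF(3)[α]: (2α⁶ + α⁵ + 2α⁴ + α)·(α³ + 2α² + 2α) = 2α⁹ + 2α⁸ + 2α⁷ + α⁵ + α⁴ + 2α³ + 2α².
Reduce using α⁸ ≡ 2α⁷ + 2α⁶ + α⁴ + 2α² + 2α + 2 (mod α⁸ + α⁷ + α⁶ + 2α⁴ + α² + α + 1).
Reduced: α⁴ + α.

0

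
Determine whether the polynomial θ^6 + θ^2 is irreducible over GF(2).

No

Write m(θ) = θ^6 + θ^2.
Check for roots in GF(2): m(0) = 0 → root; m(1) = 0 → root.
m(0) = 0, so (θ) divides m(θ); m is reducible.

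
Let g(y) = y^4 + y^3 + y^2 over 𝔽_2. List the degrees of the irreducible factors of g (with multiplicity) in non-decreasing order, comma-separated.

Roots in 𝔽_2: g(0) = 0 → root; g(1) = 1.
Linear factors from roots: (y).
Complete factorization: g(y) = (y)^2·(y^2 + y + 1).
Factor degrees with multiplicity: 1 + 1 + 2 = 4.

1, 1, 2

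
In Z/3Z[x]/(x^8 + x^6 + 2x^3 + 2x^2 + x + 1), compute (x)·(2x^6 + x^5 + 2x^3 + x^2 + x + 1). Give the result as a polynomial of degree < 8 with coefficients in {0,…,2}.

2x^7 + x^6 + 2x^4 + x^3 + x^2 + x

Multiply in Z/3Z[x]: (x)·(2x^6 + x^5 + 2x^3 + x^2 + x + 1) = 2x^7 + x^6 + 2x^4 + x^3 + x^2 + x.
Reduced: 2x^7 + x^6 + 2x^4 + x^3 + x^2 + x.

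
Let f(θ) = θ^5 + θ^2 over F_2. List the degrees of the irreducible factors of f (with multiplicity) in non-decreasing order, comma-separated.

Roots in F_2: f(0) = 0 → root; f(1) = 0 → root.
Linear factors from roots: (θ), (θ + 1).
Complete factorization: f(θ) = (θ + 1)·(θ)^2·(θ^2 + θ + 1).
Factor degrees with multiplicity: 1 + 1 + 1 + 2 = 5.

1, 1, 1, 2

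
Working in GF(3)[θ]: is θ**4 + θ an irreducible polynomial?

Write f(θ) = θ**4 + θ.
Check for roots in GF(3): f(0) = 0 → root; f(1) = 2; f(2) = 0 → root.
f(0) = 0, so (θ) divides f(θ); f is reducible.

No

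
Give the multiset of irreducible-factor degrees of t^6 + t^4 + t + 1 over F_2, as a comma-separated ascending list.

Write g(t) = t^6 + t^4 + t + 1.
Roots in F_2: g(0) = 1; g(1) = 0 → root.
Linear factors from roots: (t + 1).
Complete factorization: g(t) = (t + 1)·(t^2 + t + 1)·(t^3 + t + 1).
Factor degrees with multiplicity: 1 + 2 + 3 = 6.

1, 2, 3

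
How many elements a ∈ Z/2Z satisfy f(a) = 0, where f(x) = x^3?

1

Evaluate at each of the 2 elements of Z/2Z:
f(0) = 0 → root; f(1) = 1.
Roots: {0}.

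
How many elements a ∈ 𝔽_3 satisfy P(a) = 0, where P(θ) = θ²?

Evaluate at each of the 3 elements of 𝔽_3:
P(0) = 0 → root; P(1) = 1; P(2) = 1.
Roots: {0}.

1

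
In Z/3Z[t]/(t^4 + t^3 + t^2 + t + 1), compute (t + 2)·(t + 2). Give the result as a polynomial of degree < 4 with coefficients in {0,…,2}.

t^2 + t + 1

Multiply in Z/3Z[t]: (t + 2)·(t + 2) = t^2 + t + 1.
Reduced: t^2 + t + 1.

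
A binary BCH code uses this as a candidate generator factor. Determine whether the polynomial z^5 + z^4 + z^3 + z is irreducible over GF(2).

Write g(z) = z^5 + z^4 + z^3 + z.
Check for roots in GF(2): g(0) = 0 → root; g(1) = 0 → root.
g(0) = 0, so (z) divides g(z); g is reducible.

No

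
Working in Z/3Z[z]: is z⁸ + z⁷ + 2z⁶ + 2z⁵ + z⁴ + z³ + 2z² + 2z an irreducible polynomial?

Write h(z) = z⁸ + z⁷ + 2z⁶ + 2z⁵ + z⁴ + z³ + 2z² + 2z.
Check for roots in Z/3Z: h(0) = 0 → root; h(1) = 0 → root; h(2) = 0 → root.
h(0) = 0, so (z) divides h(z); h is reducible.

No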